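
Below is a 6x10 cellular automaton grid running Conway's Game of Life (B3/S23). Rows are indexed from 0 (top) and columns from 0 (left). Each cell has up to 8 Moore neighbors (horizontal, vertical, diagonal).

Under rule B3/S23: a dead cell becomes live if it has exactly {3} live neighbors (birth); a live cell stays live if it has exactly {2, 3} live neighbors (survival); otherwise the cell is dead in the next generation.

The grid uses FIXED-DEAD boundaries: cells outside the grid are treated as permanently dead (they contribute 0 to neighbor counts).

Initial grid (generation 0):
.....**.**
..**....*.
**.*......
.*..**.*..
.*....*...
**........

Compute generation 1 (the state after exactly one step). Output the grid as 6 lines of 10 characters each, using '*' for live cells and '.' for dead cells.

Simulating step by step:
Generation 0 (given above): 18 live cells
Generation 1: 23 live cells
(generation 1 grid is the final answer)

Answer: .......***
.****..***
**.*......
.*..***...
.**..**...
**........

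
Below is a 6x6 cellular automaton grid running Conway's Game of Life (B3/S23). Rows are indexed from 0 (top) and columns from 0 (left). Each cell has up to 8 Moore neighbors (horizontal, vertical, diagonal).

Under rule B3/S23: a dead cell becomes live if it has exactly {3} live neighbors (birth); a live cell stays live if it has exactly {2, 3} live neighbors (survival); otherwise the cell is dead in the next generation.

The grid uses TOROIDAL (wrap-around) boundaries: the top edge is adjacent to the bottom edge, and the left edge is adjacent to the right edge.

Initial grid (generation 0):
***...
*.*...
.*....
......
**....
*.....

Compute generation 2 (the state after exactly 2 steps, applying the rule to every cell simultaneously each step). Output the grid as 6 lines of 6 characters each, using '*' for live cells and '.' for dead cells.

Simulating step by step:
Generation 0 (given above): 9 live cells
Generation 1: 12 live cells
*.*..*
*.*...
.*....
**....
**....
..*..*
Generation 2: 13 live cells
(generation 2 grid is the final answer)

Answer: *.**.*
*.*..*
..*...
..*...
..*..*
..*..*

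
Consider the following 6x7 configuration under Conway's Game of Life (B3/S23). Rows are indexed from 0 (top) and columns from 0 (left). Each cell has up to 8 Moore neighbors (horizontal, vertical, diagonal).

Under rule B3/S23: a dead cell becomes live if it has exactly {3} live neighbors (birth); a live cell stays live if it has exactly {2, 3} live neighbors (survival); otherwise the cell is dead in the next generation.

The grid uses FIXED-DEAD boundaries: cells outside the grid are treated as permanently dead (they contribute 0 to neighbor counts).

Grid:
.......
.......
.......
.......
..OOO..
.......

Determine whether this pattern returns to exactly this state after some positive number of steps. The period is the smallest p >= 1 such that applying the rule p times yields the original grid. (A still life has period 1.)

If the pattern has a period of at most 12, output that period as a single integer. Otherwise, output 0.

Simulating and comparing each generation to the original:
Gen 0 (original, given above): 3 live cells
Gen 1: 3 live cells, differs from original
Gen 2: 3 live cells, MATCHES original -> period = 2

Answer: 2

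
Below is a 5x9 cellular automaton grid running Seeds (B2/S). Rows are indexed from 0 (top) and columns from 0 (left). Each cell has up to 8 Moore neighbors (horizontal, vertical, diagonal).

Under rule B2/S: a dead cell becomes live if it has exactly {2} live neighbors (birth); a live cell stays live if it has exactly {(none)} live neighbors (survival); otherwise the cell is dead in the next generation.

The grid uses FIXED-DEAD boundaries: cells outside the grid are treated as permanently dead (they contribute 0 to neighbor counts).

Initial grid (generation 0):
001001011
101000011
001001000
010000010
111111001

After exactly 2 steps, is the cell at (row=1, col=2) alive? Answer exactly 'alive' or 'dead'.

Simulating step by step:
Generation 0 (given above): 19 live cells
Generation 1: 8 live cells
000100000
000011000
100100000
000000001
000000110
Generation 2: 5 live cells
000001000
001000000
000001000
000000100
000000001

Cell (1,2) at generation 2: 1 -> alive

Answer: alive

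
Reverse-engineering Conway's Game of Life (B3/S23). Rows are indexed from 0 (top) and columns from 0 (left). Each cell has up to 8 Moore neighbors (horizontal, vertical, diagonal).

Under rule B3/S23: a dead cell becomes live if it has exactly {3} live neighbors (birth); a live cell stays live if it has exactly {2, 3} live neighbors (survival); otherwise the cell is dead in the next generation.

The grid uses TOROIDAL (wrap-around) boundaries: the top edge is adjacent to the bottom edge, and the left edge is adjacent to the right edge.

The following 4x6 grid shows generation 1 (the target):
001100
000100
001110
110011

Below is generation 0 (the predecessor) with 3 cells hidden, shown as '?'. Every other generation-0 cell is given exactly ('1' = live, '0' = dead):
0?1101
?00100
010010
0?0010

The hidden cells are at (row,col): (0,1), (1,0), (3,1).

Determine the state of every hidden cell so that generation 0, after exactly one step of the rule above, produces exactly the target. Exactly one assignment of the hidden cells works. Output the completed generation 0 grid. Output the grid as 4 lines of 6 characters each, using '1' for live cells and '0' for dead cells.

Answer: 001101
000100
010010
010010

Derivation:
Hidden generation-0 cells (in order): (0,1), (1,0), (3,1).
A hidden cell only influences target cells in its own 3x3 neighborhood. Try each of the 2^3 = 8 assignments, step the completed generation 0 forward once under B3/S23, and compare with the target:
  (0,1)=0 (1,0)=0 (3,1)=0 -> step gives (2,2)='0' but target has '1' -> reject
  (0,1)=0 (1,0)=0 (3,1)=1 -> step reproduces the target at every cell -> ACCEPT
  (0,1)=0 (1,0)=1 (3,1)=0 -> step gives (0,5)='1' but target has '0' -> reject
  (0,1)=0 (1,0)=1 (3,1)=1 -> step gives (0,0)='1' but target has '0' -> reject
  (0,1)=1 (1,0)=0 (3,1)=0 -> step gives (1,0)='1' but target has '0' -> reject
  (0,1)=1 (1,0)=0 (3,1)=1 -> step gives (0,0)='1' but target has '0' -> reject
  (0,1)=1 (1,0)=1 (3,1)=0 -> step gives (0,0)='1' but target has '0' -> reject
  (0,1)=1 (1,0)=1 (3,1)=1 -> step gives (0,1)='1' but target has '0' -> reject
Unique solution: (0,1)=dead, (1,0)=dead, (3,1)=live.
Check: live-neighbor counts of every cell in the completed generation 0:
223341
224342
213322
324433
Applying B3/S23 to generation 0 with these counts gives:
001100
000100
001110
110011
which matches the target exactly.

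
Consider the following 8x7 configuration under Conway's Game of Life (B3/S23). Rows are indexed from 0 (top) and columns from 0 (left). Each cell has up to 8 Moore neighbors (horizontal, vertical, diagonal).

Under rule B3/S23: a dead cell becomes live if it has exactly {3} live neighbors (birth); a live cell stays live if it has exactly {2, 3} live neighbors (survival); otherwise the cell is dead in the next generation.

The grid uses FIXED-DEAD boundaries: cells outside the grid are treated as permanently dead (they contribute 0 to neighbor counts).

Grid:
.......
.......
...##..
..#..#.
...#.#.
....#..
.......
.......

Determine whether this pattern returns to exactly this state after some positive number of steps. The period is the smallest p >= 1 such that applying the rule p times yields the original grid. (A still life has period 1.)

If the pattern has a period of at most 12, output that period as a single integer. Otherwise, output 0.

Simulating and comparing each generation to the original:
Gen 0 (original, given above): 7 live cells
Gen 1: 7 live cells, MATCHES original -> period = 1

Answer: 1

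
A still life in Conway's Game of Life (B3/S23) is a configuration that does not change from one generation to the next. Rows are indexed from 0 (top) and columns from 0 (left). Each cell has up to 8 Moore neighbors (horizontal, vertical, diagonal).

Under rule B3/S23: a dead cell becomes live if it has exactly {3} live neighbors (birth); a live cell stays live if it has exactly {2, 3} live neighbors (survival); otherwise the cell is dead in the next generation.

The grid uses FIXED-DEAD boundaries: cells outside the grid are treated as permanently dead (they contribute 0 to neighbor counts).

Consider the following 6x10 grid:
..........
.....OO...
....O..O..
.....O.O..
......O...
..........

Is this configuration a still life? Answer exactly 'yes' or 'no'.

Compute generation 1 and compare to generation 0 (given above):
Generation 1:
..........
.....OO...
....O..O..
.....O.O..
......O...
..........
The grids are IDENTICAL -> still life.

Answer: yes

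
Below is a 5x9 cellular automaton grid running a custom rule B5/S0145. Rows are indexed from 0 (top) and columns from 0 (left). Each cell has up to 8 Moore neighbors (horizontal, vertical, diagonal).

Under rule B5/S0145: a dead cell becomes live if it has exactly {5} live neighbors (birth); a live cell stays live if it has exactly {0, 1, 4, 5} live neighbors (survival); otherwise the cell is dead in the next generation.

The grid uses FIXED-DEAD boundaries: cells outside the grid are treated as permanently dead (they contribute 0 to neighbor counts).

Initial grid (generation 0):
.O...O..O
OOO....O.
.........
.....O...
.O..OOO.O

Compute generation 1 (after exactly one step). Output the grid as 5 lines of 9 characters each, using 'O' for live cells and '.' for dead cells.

Simulating step by step:
Generation 0 (given above): 13 live cells
Generation 1: 5 live cells
(generation 1 grid is the final answer)

Answer: .....O..O
.......O.
.........
.........
.O......O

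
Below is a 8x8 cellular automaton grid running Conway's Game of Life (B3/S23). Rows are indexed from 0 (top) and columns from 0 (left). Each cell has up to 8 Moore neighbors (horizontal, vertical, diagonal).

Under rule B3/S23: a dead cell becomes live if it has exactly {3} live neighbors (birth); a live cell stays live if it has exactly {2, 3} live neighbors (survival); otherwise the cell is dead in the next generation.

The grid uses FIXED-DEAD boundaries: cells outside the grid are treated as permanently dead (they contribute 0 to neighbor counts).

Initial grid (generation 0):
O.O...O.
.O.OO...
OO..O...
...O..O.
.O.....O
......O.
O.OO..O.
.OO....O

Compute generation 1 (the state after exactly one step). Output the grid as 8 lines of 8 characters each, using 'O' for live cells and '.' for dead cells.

Simulating step by step:
Generation 0 (given above): 21 live cells
Generation 1: 26 live cells
(generation 1 grid is the final answer)

Answer: .OOO....
...OOO..
OO..OO..
OOO.....
......OO
.OO...OO
..OO..OO
.OOO....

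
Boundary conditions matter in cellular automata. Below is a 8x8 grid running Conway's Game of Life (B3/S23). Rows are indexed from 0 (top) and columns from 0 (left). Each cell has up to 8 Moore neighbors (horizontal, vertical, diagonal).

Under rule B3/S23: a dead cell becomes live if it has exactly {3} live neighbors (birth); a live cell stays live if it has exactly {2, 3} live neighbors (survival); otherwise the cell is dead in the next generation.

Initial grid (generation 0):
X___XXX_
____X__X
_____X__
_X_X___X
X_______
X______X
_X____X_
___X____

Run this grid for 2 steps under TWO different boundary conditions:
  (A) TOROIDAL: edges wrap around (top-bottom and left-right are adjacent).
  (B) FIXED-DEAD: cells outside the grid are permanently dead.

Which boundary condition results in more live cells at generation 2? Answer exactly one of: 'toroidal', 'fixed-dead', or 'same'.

Answer: toroidal

Derivation:
Under TOROIDAL boundary, generation 2:
X__X____
X_______
X____X__
XX_____X
_X_____X
_X_____X
_X______
___XX___
Population = 15

Under FIXED-DEAD boundary, generation 2:
____XX__
___XX_X_
_____X__
________
XX______
XX______
________
________
Population = 10

Comparison: toroidal=15, fixed-dead=10 -> toroidal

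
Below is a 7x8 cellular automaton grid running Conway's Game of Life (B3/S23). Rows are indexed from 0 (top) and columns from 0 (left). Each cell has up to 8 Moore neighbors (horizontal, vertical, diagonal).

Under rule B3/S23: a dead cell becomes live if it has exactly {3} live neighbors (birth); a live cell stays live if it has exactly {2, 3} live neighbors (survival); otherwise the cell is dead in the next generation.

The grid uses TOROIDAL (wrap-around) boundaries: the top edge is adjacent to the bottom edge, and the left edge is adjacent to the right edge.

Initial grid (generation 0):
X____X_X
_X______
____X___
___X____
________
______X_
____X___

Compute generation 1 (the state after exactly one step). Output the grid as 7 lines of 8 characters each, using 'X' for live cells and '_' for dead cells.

Answer: X_______
X_______
________
________
________
________
_____XXX

Derivation:
Simulating step by step:
Generation 0 (given above): 8 live cells
Generation 1: 5 live cells
(generation 1 grid is the final answer)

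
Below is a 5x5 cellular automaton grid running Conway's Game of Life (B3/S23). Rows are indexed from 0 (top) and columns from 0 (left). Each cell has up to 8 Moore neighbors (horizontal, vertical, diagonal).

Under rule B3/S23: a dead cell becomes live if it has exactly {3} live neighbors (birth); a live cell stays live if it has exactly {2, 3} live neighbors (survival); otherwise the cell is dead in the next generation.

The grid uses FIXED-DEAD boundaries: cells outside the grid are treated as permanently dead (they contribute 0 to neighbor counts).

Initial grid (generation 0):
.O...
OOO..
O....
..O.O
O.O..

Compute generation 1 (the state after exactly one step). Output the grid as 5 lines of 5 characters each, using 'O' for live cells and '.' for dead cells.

Answer: OOO..
O.O..
O.OO.
...O.
.O.O.

Derivation:
Simulating step by step:
Generation 0 (given above): 9 live cells
Generation 1: 11 live cells
(generation 1 grid is the final answer)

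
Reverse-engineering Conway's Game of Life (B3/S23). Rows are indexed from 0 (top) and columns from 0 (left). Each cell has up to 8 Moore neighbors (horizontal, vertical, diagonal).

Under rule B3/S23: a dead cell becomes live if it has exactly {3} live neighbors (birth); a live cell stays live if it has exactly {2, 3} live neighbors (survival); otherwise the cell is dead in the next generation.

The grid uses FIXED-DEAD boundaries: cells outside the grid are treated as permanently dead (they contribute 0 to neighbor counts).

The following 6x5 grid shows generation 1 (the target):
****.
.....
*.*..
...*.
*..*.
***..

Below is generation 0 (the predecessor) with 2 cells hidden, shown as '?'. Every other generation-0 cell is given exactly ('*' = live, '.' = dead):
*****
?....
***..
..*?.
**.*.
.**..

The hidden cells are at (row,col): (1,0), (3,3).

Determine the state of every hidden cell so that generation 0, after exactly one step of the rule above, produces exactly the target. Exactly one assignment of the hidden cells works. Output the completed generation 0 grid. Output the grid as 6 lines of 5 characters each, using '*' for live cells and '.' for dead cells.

Hidden generation-0 cells (in order): (1,0), (3,3).
A hidden cell only influences target cells in its own 3x3 neighborhood. Try each of the 2^2 = 4 assignments, step the completed generation 0 forward once under B3/S23, and compare with the target:
  (1,0)=. (3,3)=. -> step gives (0,0)='.' but target has '*' -> reject
  (1,0)=. (3,3)=* -> step gives (0,0)='.' but target has '*' -> reject
  (1,0)=* (3,3)=. -> step reproduces the target at every cell -> ACCEPT
  (1,0)=* (3,3)=* -> step gives (2,3)='*' but target has '.' -> reject
Unique solution: (1,0)=live, (3,3)=dead.
Check: live-neighbor counts of every cell in the completed generation 0:
23221
47542
24220
46431
24521
33321
Applying B3/S23 to generation 0 with these counts gives:
****.
.....
*.*..
...*.
*..*.
***..
which matches the target exactly.

Answer: *****
*....
***..
..*..
**.*.
.**..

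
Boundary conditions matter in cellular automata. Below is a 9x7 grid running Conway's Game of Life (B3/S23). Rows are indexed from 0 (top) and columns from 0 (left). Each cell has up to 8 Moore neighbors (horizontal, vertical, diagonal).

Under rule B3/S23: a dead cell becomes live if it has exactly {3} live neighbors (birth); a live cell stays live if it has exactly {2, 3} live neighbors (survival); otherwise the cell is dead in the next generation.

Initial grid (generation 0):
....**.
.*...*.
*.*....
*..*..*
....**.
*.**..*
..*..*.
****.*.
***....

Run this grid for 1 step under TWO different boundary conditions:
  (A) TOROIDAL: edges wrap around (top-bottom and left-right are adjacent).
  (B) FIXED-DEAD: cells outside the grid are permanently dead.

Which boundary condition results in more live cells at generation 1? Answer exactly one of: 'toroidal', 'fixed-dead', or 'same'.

Answer: toroidal

Derivation:
Under TOROIDAL boundary, generation 1:
*.*.***
.*..***
*.*....
**.****
.**.**.
.***..*
.....*.
*..**..
*....*.
Population = 31

Under FIXED-DEAD boundary, generation 1:
....**.
.*..**.
*.*....
.*.***.
.**.***
.***..*
*....**
*..**..
*..*...
Population = 28

Comparison: toroidal=31, fixed-dead=28 -> toroidal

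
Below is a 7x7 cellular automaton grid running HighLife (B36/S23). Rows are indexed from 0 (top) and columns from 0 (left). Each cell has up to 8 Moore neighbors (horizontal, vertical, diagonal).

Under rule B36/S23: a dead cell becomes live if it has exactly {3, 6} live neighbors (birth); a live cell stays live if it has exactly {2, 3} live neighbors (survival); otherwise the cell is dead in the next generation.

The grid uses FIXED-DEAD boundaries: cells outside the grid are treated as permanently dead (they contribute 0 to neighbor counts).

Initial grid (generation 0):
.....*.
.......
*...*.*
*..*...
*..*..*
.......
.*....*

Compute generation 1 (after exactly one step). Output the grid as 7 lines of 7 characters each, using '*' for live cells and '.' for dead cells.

Simulating step by step:
Generation 0 (given above): 11 live cells
Generation 1: 6 live cells
(generation 1 grid is the final answer)

Answer: .......
.....*.
.......
**.***.
.......
.......
.......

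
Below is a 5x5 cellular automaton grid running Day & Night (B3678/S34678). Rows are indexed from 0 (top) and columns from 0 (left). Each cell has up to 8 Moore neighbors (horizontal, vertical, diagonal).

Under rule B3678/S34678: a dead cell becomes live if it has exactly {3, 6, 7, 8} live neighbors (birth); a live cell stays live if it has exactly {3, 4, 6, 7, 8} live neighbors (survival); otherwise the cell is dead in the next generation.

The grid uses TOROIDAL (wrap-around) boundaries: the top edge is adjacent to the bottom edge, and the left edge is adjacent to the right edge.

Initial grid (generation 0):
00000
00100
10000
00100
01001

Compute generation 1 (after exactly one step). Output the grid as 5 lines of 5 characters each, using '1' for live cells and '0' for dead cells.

Answer: 00000
00000
01000
11000
00000

Derivation:
Simulating step by step:
Generation 0 (given above): 5 live cells
Generation 1: 3 live cells
(generation 1 grid is the final answer)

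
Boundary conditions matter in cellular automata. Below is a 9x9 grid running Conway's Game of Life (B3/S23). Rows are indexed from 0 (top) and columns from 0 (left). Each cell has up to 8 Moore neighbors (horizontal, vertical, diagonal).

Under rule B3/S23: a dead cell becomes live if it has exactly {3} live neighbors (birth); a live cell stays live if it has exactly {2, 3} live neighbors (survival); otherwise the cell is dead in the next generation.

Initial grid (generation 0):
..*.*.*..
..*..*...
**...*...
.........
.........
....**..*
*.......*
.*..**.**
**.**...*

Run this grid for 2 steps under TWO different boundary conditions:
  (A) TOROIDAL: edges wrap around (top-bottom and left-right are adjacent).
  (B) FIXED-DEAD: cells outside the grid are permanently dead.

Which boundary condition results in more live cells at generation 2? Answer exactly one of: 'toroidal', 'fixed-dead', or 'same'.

Under TOROIDAL boundary, generation 2:
*.*.*.**.
..*.**...
..****...
.........
.........
.........
*********
******.*.
......***
Population = 31

Under FIXED-DEAD boundary, generation 2:
..**.**..
..**.**..
..****...
.........
.........
.........
..*****.*
*........
*....*.**
Population = 23

Comparison: toroidal=31, fixed-dead=23 -> toroidal

Answer: toroidal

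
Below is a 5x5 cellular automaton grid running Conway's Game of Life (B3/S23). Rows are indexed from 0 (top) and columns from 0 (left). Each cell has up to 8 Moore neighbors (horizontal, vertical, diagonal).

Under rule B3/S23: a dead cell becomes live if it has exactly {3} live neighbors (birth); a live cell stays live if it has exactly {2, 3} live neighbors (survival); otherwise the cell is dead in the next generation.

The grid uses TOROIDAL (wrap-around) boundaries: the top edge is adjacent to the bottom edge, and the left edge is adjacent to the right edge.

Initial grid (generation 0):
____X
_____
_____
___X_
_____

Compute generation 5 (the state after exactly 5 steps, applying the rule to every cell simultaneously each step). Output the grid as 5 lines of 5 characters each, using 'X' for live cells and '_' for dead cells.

Simulating step by step:
Generation 0 (given above): 2 live cells
Generation 1: 0 live cells
_____
_____
_____
_____
_____
Generation 2: 0 live cells
_____
_____
_____
_____
_____
Generation 3: 0 live cells
_____
_____
_____
_____
_____
Generation 4: 0 live cells
_____
_____
_____
_____
_____
Generation 5: 0 live cells
(generation 5 grid is the final answer)

Answer: _____
_____
_____
_____
_____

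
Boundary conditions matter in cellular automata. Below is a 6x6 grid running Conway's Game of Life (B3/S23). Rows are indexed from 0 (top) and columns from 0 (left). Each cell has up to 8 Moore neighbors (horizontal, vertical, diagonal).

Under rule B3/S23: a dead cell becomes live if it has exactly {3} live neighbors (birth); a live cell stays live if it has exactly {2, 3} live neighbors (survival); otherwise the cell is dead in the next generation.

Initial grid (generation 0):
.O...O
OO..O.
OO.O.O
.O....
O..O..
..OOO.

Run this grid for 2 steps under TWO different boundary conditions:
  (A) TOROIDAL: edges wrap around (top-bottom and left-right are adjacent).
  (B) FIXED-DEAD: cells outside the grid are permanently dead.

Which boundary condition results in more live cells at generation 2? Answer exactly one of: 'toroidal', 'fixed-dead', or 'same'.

Answer: fixed-dead

Derivation:
Under TOROIDAL boundary, generation 2:
.O....
O...O.
O..O..
..O...
......
......
Population = 6

Under FIXED-DEAD boundary, generation 2:
......
....OO
...OO.
..O.OO
.O...O
..O.O.
Population = 11

Comparison: toroidal=6, fixed-dead=11 -> fixed-dead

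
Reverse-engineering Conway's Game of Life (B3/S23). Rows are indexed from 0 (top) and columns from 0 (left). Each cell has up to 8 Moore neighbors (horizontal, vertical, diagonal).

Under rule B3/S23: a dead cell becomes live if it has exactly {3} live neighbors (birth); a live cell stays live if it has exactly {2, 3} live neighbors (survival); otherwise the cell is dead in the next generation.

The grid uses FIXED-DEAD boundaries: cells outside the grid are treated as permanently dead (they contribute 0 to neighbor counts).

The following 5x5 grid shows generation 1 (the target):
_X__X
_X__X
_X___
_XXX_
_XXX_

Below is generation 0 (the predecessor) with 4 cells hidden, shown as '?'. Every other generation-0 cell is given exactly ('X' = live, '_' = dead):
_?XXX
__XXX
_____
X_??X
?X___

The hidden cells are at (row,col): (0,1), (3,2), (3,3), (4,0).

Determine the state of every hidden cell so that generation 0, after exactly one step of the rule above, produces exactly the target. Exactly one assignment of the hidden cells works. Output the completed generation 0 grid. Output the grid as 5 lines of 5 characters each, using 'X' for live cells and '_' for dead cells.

Hidden generation-0 cells (in order): (0,1), (3,2), (3,3), (4,0).
A hidden cell only influences target cells in its own 3x3 neighborhood. Try each of the 2^4 = 16 assignments, step the completed generation 0 forward once under B3/S23, and compare with the target:
  (0,1)=_ (3,2)=_ (3,3)=_ (4,0)=_ -> step gives (0,1)='_' but target has 'X' -> reject
  (0,1)=_ (3,2)=_ (3,3)=_ (4,0)=X -> step gives (0,1)='_' but target has 'X' -> reject
  (0,1)=_ (3,2)=_ (3,3)=X (4,0)=_ -> step gives (0,1)='_' but target has 'X' -> reject
  (0,1)=_ (3,2)=_ (3,3)=X (4,0)=X -> step gives (0,1)='_' but target has 'X' -> reject
  (0,1)=_ (3,2)=X (3,3)=_ (4,0)=_ -> step gives (0,1)='_' but target has 'X' -> reject
  (0,1)=_ (3,2)=X (3,3)=_ (4,0)=X -> step gives (0,1)='_' but target has 'X' -> reject
  (0,1)=_ (3,2)=X (3,3)=X (4,0)=_ -> step gives (0,1)='_' but target has 'X' -> reject
  (0,1)=_ (3,2)=X (3,3)=X (4,0)=X -> step gives (0,1)='_' but target has 'X' -> reject
  (0,1)=X (3,2)=_ (3,3)=_ (4,0)=_ -> step gives (2,1)='_' but target has 'X' -> reject
  (0,1)=X (3,2)=_ (3,3)=_ (4,0)=X -> step gives (2,1)='_' but target has 'X' -> reject
  (0,1)=X (3,2)=_ (3,3)=X (4,0)=_ -> step gives (2,1)='_' but target has 'X' -> reject
  (0,1)=X (3,2)=_ (3,3)=X (4,0)=X -> step gives (2,1)='_' but target has 'X' -> reject
  (0,1)=X (3,2)=X (3,3)=_ (4,0)=_ -> step gives (2,2)='X' but target has '_' -> reject
  (0,1)=X (3,2)=X (3,3)=_ (4,0)=X -> step gives (2,2)='X' but target has '_' -> reject
  (0,1)=X (3,2)=X (3,3)=X (4,0)=_ -> step reproduces the target at every cell -> ACCEPT
  (0,1)=X (3,2)=X (3,3)=X (4,0)=X -> step gives (3,0)='X' but target has '_' -> reject
Unique solution: (0,1)=live, (3,2)=live, (3,3)=live, (4,0)=dead.
Check: live-neighbor counts of every cell in the completed generation 0:
12453
13453
13464
13221
22332
Applying B3/S23 to generation 0 with these counts gives:
_X__X
_X__X
_X___
_XXX_
_XXX_
which matches the target exactly.

Answer: _XXXX
__XXX
_____
X_XXX
_X___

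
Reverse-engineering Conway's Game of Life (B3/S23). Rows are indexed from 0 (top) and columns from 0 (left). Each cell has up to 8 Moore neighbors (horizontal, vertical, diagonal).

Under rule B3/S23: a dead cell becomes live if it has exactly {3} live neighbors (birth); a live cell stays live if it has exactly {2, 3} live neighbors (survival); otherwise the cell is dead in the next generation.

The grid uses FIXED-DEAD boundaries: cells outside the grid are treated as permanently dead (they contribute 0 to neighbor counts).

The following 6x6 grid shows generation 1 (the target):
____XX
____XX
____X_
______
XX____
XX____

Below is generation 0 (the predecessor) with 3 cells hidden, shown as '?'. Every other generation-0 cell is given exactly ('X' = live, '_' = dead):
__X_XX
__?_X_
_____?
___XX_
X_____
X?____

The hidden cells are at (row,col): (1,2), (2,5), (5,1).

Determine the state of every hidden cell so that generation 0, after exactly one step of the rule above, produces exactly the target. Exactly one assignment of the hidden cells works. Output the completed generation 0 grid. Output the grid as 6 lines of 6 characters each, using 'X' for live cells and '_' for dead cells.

Answer: __X_XX
__X_X_
______
___XX_
X_____
XX____

Derivation:
Hidden generation-0 cells (in order): (1,2), (2,5), (5,1).
A hidden cell only influences target cells in its own 3x3 neighborhood. Try each of the 2^3 = 8 assignments, step the completed generation 0 forward once under B3/S23, and compare with the target:
  (1,2)=_ (2,5)=_ (5,1)=_ -> step gives (0,3)='X' but target has '_' -> reject
  (1,2)=_ (2,5)=_ (5,1)=X -> step gives (0,3)='X' but target has '_' -> reject
  (1,2)=_ (2,5)=X (5,1)=_ -> step gives (0,3)='X' but target has '_' -> reject
  (1,2)=_ (2,5)=X (5,1)=X -> step gives (0,3)='X' but target has '_' -> reject
  (1,2)=X (2,5)=_ (5,1)=_ -> step gives (4,0)='_' but target has 'X' -> reject
  (1,2)=X (2,5)=_ (5,1)=X -> step reproduces the target at every cell -> ACCEPT
  (1,2)=X (2,5)=X (5,1)=_ -> step gives (1,5)='_' but target has 'X' -> reject
  (1,2)=X (2,5)=X (5,1)=X -> step gives (1,5)='_' but target has 'X' -> reject
Unique solution: (1,2)=live, (2,5)=dead, (5,1)=live.
Check: live-neighbor counts of every cell in the completed generation 0:
021422
021423
012432
111111
232221
221000
Applying B3/S23 to generation 0 with these counts gives:
____XX
____XX
____X_
______
XX____
XX____
which matches the target exactly.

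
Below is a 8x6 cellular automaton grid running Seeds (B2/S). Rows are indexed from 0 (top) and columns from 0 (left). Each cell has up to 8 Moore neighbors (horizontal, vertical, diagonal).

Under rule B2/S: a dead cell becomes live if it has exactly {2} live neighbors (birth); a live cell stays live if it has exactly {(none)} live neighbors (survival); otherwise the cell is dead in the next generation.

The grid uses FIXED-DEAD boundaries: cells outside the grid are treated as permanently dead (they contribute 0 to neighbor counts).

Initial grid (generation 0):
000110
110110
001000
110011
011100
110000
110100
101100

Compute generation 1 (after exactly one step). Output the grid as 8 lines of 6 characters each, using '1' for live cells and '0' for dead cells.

Simulating step by step:
Generation 0 (given above): 22 live cells
Generation 1: 8 live cells
(generation 1 grid is the final answer)

Answer: 110001
000001
000000
000000
000001
000010
000010
000010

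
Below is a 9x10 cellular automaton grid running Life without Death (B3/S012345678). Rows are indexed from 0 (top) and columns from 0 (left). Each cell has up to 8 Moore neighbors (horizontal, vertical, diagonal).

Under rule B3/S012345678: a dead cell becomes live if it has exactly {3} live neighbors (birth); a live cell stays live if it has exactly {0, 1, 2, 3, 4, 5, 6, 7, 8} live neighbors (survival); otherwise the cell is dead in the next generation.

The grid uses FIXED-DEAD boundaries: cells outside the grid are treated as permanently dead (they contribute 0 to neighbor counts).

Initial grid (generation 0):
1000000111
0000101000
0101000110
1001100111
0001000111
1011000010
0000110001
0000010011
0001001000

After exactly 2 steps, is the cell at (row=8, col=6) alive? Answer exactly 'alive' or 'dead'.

Answer: alive

Derivation:
Simulating step by step:
Generation 0 (given above): 32 live cells
Generation 1: 42 live cells
1000000111
0000101001
0111011111
1001101111
0101000111
1011000110
0001110001
0000011011
0001001000
Generation 2: 53 live cells
1000000111
0111101001
0111011111
1001101111
1101000111
1111001110
0011110001
0001011111
0001011100

Cell (8,6) at generation 2: 1 -> alive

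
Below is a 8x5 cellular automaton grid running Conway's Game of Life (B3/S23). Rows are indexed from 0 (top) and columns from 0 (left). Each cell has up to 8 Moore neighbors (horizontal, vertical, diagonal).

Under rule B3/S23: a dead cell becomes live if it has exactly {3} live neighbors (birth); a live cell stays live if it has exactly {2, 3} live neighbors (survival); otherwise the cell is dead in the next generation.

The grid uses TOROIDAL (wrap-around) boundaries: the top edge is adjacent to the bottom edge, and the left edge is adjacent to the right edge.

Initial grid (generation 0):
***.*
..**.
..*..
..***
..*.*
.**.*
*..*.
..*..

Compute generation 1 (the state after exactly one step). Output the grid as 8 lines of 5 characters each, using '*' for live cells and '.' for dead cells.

Simulating step by step:
Generation 0 (given above): 18 live cells
Generation 1: 17 live cells
(generation 1 grid is the final answer)

Answer: *...*
*...*
.*..*
.**.*
....*
.**.*
*..**
..*..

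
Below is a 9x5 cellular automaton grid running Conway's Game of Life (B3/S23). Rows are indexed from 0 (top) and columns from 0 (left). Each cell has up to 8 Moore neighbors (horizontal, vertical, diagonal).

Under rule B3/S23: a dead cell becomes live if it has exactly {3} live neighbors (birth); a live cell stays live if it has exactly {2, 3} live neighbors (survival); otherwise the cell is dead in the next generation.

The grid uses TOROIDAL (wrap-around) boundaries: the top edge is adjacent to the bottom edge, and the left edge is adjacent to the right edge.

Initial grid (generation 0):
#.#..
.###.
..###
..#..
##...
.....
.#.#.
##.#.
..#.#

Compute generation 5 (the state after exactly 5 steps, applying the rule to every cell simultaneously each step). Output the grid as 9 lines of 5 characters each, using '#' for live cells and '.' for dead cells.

Simulating step by step:
Generation 0 (given above): 18 live cells
Generation 1: 19 live cells
#...#
#....
....#
#.#.#
.#...
###..
##..#
##.#.
..#.#
Generation 2: 19 live cells
##.##
#....
.#.##
##.##
...##
..#.#
...#.
...#.
..#..
Generation 3: 19 live cells
#####
.....
.#.#.
.#...
.#...
..#.#
..###
..##.
###..
Generation 4: 15 live cells
...##
.....
..#..
##...
###..
###.#
.#..#
#....
.....
Generation 5: 10 live cells
(generation 5 grid is the final answer)

Answer: .....
...#.
.#...
#....
...#.
....#
..###
#....
....#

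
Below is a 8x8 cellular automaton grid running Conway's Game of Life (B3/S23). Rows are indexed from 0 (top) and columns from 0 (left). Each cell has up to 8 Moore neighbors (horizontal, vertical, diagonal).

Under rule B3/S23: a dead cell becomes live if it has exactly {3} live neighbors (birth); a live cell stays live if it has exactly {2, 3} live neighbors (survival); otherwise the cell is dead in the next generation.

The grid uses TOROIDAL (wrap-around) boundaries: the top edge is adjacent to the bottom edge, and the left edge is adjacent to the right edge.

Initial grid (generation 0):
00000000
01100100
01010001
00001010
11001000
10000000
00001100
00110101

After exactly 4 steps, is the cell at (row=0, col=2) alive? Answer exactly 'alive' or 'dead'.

Answer: dead

Derivation:
Simulating step by step:
Generation 0 (given above): 18 live cells
Generation 1: 34 live cells
01011010
11100000
11011110
01111101
11000101
11001100
00011110
00010110
Generation 2: 16 live cells
11011011
00000010
00000010
00000000
00000001
01110000
00110001
00000001
Generation 3: 14 live cells
10000110
10000010
00000000
00000000
00100000
11010000
11010000
01001000
Generation 4: 17 live cells
11000110
00000110
00000000
00000000
01100000
10010000
00011000
01101101

Cell (0,2) at generation 4: 0 -> dead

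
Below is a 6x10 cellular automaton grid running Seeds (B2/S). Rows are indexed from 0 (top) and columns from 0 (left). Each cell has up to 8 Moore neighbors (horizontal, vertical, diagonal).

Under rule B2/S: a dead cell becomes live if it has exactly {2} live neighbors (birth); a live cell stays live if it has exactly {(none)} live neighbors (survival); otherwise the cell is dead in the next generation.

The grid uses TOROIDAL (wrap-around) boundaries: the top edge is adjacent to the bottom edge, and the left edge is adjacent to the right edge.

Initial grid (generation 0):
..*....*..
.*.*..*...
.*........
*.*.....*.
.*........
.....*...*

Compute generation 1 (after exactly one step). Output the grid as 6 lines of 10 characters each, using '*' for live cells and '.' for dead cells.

Simulating step by step:
Generation 0 (given above): 12 live cells
Generation 1: 19 live cells
(generation 1 grid is the final answer)

Answer: **.***..*.
*......*..
...*...*.*
.........*
..*.....*.
***...*.*.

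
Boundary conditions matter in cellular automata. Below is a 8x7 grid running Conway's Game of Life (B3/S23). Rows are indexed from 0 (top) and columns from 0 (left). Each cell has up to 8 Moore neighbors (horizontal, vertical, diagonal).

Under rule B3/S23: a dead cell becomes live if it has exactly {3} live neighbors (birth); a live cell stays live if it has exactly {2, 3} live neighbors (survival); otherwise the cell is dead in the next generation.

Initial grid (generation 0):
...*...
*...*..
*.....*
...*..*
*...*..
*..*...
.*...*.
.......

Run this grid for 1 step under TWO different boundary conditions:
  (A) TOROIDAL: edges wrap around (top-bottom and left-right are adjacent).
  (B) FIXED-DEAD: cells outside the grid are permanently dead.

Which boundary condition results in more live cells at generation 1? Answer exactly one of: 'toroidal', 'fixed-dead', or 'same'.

Under TOROIDAL boundary, generation 1:
.......
*.....*
*....**
.....**
*..**.*
**..*.*
.......
.......
Population = 15

Under FIXED-DEAD boundary, generation 1:
.......
.......
.....*.
.....*.
...**..
**..*..
.......
.......
Population = 7

Comparison: toroidal=15, fixed-dead=7 -> toroidal

Answer: toroidal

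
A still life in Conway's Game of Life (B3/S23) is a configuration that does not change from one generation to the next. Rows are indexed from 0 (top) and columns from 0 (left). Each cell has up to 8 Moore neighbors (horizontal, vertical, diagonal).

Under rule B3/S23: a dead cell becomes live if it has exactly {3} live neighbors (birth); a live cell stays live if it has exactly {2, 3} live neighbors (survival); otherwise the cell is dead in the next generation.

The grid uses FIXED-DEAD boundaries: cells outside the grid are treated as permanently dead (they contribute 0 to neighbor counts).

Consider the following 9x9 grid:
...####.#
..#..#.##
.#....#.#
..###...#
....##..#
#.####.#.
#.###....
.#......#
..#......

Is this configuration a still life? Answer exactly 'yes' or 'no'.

Compute generation 1 and compare to generation 0 (given above):
Generation 1:
...####.#
..##....#
.#..###.#
..###...#
.#....###
..#...#..
#....#...
.#.......
.........
Cell (1,3) differs: gen0=0 vs gen1=1 -> NOT a still life.

Answer: no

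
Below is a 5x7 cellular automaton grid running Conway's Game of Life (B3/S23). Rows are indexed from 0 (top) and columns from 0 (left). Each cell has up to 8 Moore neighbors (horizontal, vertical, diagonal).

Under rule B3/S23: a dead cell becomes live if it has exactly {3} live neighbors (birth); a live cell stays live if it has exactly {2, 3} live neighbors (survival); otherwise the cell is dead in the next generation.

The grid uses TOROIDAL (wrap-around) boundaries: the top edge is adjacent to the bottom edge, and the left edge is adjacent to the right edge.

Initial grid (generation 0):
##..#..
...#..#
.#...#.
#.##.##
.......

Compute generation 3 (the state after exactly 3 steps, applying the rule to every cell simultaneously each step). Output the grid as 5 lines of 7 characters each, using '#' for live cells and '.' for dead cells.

Simulating step by step:
Generation 0 (given above): 12 live cells
Generation 1: 19 live cells
#......
.##.###
.#.#.#.
###.###
..####.
Generation 2: 9 live cells
#......
.######
.......
#......
..#....
Generation 3: 19 live cells
(generation 3 grid is the final answer)

Answer: #...###
#######
#######
.......
.#.....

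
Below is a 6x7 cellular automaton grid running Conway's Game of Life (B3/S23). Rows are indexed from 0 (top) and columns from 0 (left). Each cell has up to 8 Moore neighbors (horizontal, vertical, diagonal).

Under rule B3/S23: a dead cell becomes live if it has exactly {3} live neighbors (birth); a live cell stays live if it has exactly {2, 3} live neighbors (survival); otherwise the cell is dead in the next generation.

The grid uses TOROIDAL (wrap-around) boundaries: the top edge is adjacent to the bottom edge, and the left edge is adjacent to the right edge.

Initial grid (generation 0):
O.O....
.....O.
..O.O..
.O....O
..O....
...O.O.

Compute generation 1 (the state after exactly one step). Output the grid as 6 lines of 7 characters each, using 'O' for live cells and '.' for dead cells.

Answer: ....O.O
.O.O...
.....O.
.OOO...
..O....
.OOO...

Derivation:
Simulating step by step:
Generation 0 (given above): 10 live cells
Generation 1: 12 live cells
(generation 1 grid is the final answer)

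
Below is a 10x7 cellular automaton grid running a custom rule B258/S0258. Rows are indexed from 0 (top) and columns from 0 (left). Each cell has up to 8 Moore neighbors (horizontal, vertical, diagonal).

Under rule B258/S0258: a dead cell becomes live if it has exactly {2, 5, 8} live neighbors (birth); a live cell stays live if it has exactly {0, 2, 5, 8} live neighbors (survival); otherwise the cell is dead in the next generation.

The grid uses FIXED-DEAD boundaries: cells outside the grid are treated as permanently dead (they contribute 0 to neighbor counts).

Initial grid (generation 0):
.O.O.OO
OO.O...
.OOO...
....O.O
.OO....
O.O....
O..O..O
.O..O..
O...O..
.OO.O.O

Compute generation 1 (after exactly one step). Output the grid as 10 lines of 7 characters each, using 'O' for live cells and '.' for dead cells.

Answer: .O.....
.....OO
.....O.
O.O..OO
O.O..O.
OO.....
O..OOOO
.OO.O..
O...O..
OO....O

Derivation:
Simulating step by step:
Generation 0 (given above): 27 live cells
Generation 1: 26 live cells
(generation 1 grid is the final answer)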